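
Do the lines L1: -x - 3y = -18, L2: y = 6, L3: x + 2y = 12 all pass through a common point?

Yes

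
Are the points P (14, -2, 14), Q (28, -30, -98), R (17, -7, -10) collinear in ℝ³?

No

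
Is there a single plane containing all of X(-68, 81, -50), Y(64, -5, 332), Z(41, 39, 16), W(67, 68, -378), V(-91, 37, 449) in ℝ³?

The plane through X, Y, Z has normal n = XY × XZ = (10368, 32926, 3830) and equation n·P = 1770482.
Checking the remaining points: n·W = 1485884, n·V = 1994444.
Since n·W = 1485884 ≠ 1770482, W is off the plane and the points are not all coplanar.

No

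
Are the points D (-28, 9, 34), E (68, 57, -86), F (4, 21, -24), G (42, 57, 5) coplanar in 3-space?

Yes

With D as base: DE = (96, 48, -120), DF = (32, 12, -58), DG = (70, 48, -29).
DF × DG = (2436, -3132, 696).
DE · (DF × DG) = 0.
The scalar triple product vanishes, so the four points are coplanar.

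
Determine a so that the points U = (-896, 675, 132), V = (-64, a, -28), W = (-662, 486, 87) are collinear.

Collinearity requires UV × UW = 0; each component is linear in a.
The x-component gives (-45)a + (135) = 0, so a = 3.
The remaining components then also vanish.

3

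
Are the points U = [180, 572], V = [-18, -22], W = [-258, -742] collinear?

Yes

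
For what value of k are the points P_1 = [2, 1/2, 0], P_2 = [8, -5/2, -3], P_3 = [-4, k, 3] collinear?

7/2

Collinearity requires P_1P_2 × P_1P_3 = 0; each component is linear in k.
The x-component gives (3)k + (-21/2) = 0, so k = 7/2.
The remaining components then also vanish.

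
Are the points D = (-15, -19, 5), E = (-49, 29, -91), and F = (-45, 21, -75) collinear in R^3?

DE = (-34, 48, -96), DF = (-30, 40, -80).
DE × DF = (0, 160, 80).
The cross product is nonzero, so the points do not lie on one line.

No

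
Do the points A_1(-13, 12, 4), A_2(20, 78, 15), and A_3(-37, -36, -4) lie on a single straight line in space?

Yes

A_1A_2 = (33, 66, 11), A_1A_3 = (-24, -48, -8).
Each component of A_1A_3 is -8/11 times the corresponding component of A_1A_2, so A_1A_3 = -8/11·A_1A_2 and the points are collinear.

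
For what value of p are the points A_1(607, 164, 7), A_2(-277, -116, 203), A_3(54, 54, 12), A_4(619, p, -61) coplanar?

204

Normal to plane A_1A_2A_3: n = (20160, -103968, -57600); plane equation n·P = -5216832.
Requiring n·A_4 = -5216832: (-103968)p + (15992640) = -5216832.
So p = 204.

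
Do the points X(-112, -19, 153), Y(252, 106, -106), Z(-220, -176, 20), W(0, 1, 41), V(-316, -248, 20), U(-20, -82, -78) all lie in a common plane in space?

Yes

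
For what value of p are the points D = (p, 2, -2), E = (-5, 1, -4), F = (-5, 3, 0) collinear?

Direction EF = (0, 2, 4). From the y-coordinate of D, the parameter along the line is τ = (2 − 1)/2 = 1/2.
Then p = (-5) + 1/2·(0) = -5.

-5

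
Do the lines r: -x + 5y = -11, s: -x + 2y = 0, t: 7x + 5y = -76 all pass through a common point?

No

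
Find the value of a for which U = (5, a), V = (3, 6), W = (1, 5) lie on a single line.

The three points are collinear iff det[UV; UW] = 0.
This determinant is linear in a: (-2)a + (14) = 0, so a = 7.

7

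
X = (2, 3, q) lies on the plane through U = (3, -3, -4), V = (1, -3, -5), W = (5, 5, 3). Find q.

0

A normal to the plane is n = UV × UW = (8, 12, -16).
X lies in the plane iff n · UX = 0.
This gives (-16)q + (0) = 0, so q = 0.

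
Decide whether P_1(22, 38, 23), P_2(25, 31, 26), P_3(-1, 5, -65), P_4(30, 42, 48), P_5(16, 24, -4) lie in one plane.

The plane through P_1, P_2, P_3 has normal n = P_1P_2 × P_1P_3 = (715, 195, -260) and equation n·P = 17160.
Checking the remaining points: n·P_4 = 17160, n·P_5 = 17160.
All equal 17160, so all 5 points lie in one plane.

Yes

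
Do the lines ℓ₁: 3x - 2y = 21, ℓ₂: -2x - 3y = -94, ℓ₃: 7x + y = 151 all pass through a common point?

No

The three lines meet at one point iff the augmented coefficient matrix [aᵢ bᵢ cᵢ] has rank < 3, i.e. its determinant vanishes.
Here the determinant is 34.
Nonzero, so no common point exists.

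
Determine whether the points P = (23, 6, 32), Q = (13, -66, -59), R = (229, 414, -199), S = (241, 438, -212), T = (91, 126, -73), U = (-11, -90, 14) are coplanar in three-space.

The plane through P, Q, R has normal n = PQ × PR = (53760, -21056, 10752) and equation n·X = 1454208.
Checking the remaining points: n·S = 1454208, n·T = 1454208, n·U = 1454208.
All equal 1454208, so all 6 points lie in one plane.

Yes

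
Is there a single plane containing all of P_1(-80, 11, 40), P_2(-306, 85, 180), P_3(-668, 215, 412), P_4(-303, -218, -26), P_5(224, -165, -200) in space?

Yes

The plane through P_1, P_2, P_3 has normal n = P_1P_2 × P_1P_3 = (-1032, 1752, -2592) and equation n·P = -1848.
Checking the remaining points: n·P_4 = -1848, n·P_5 = -1848.
All equal -1848, so all 5 points lie in one plane.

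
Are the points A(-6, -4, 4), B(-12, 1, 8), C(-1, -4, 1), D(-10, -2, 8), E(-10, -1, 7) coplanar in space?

The plane through A, B, C has normal n = AB × AC = (-15, 2, -25) and equation n·P = -18.
Checking the remaining points: n·D = -54, n·E = -27.
Since n·D = -54 ≠ -18, D is off the plane and the points are not all coplanar.

No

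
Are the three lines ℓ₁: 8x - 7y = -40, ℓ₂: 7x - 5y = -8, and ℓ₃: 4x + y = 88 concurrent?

Intersecting ℓ₁ and ℓ₂: solving the 2×2 system gives (x, y) = (16, 24).
Substitute into ℓ₃: (4)(16) + (1)(24) = 88.
This equals 88, so (16, 24) lies on all three lines and they are concurrent.

Yes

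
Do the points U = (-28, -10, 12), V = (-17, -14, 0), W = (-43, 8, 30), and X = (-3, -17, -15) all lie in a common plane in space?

Yes

A normal to the plane through U, V, W is n = UV × UW = (144, -18, 138).
The plane has equation n·P = -2196. For X: n·X = -2196.
Equal, so X lies in the plane and all four are coplanar.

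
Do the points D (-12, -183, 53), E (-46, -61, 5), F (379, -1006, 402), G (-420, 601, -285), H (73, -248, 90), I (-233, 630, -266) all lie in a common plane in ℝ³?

No

The plane through D, E, F has normal n = DE × DF = (3074, -6902, -19720) and equation n·P = 181018.
Checking the remaining points: n·G = 181018, n·H = 161298, n·I = 181018.
Since n·H = 161298 ≠ 181018, H is off the plane and the points are not all coplanar.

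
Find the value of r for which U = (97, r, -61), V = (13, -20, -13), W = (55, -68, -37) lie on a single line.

-116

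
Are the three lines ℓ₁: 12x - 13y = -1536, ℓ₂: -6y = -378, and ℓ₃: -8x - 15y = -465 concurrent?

No

The three lines meet at one point iff the augmented coefficient matrix [aᵢ bᵢ cᵢ] has rank < 3, i.e. its determinant vanishes.
Here the determinant is -144.
Nonzero, so no common point exists.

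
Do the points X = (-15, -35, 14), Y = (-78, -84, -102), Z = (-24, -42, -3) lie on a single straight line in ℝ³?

No

XY = (-63, -49, -116), XZ = (-9, -7, -17).
Comparing components 2 and 3: (-49)(-17) − (-116)(-7) = 21 ≠ 0, so XY and XZ are not parallel and the points are not collinear.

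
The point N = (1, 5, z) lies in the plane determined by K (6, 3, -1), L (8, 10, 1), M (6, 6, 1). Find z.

7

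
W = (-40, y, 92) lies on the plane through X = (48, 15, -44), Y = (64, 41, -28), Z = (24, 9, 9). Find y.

A normal to the plane is n = XY × XZ = (1474, -1232, 528).
W lies in the plane iff n · XW = 0.
This gives (-1232)y + (-39424) = 0, so y = -32.

-32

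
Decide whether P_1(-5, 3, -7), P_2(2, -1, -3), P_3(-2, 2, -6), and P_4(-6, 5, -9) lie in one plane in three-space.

A normal to the plane through P_1, P_2, P_3 is n = P_1P_2 × P_1P_3 = (0, 5, 5).
The plane has equation n·P = -20. For P_4: n·P_4 = -20.
Equal, so P_4 lies in the plane and all four are coplanar.

Yes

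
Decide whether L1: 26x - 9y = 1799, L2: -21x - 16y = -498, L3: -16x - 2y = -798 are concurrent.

No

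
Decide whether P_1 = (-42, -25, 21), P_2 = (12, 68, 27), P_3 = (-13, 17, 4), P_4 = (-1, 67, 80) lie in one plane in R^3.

The four points are coplanar iff the 3×3 determinant with rows P_1P_2, P_1P_3, P_1P_4 is zero.
Rows: (54, 93, 6), (29, 42, -17), (41, 92, 59).
Expanding along the first row: (54)(4042) − (93)(2408) + (6)(946) = 0.
Zero determinant ⇒ coplanar.

Yes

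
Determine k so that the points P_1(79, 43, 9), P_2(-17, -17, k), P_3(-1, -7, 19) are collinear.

21

Direction P_1P_3 = (-80, -50, 10). From the x-coordinate of P_2, the parameter along the line is τ = (-17 − 79)/(-80) = 6/5.
Then k = 9 + 6/5·(10) = 21.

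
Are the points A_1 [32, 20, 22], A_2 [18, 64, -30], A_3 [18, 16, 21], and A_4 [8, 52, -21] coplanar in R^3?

Yes

With A_1 as base: A_1A_2 = (-14, 44, -52), A_1A_3 = (-14, -4, -1), A_1A_4 = (-24, 32, -43).
A_1A_3 × A_1A_4 = (204, -578, -544).
A_1A_2 · (A_1A_3 × A_1A_4) = 0.
The scalar triple product vanishes, so the four points are coplanar.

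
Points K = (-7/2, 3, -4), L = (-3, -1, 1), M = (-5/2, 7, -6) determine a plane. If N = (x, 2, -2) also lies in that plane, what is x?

-3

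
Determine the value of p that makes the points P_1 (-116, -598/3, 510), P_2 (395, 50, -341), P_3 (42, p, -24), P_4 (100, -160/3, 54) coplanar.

-8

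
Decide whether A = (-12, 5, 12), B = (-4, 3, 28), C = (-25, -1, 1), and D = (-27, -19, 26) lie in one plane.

With A as base: AB = (8, -2, 16), AC = (-13, -6, -11), AD = (-15, -24, 14).
AC × AD = (-348, 347, 222).
AB · (AC × AD) = 74.
Since 74 ≠ 0, the four points are not coplanar.

No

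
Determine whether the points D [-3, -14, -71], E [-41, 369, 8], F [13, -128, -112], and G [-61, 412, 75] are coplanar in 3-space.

No

A normal to the plane through D, E, F is n = DE × DF = (-6697, -294, -1796).
The plane has equation n·P = 151723. For G: n·G = 152689.
152689 ≠ 151723, so G is off the plane.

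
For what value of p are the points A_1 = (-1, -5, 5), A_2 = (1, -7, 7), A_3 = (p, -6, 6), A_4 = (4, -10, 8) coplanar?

0

The points are coplanar iff A_1A_2 · (A_1A_3 × A_1A_4) = 0.
Expanding, this is linear in p: (-4)p + (0) = 0.
So p = 0.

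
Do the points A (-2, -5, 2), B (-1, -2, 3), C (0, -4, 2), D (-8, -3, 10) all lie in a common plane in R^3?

No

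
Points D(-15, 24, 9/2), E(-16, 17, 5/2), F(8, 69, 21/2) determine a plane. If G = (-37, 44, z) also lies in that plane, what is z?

41/2

A normal to the plane is n = DE × DF = (48, -40, 116).
G lies in the plane iff n · DG = 0.
This gives (116)z + (-2378) = 0, so z = 41/2.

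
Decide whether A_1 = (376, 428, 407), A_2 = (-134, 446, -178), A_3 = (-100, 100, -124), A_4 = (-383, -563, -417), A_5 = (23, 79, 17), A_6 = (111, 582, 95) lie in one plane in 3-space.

The plane through A_1, A_2, A_3 has normal n = A_1A_2 × A_1A_3 = (-201438, 7650, 175848) and equation n·P = -896352.
Checking the remaining points: n·A_4 = -484812, n·A_5 = -1039308, n·A_6 = -1201758.
Since n·A_4 = -484812 ≠ -896352, A_4 is off the plane and the points are not all coplanar.

No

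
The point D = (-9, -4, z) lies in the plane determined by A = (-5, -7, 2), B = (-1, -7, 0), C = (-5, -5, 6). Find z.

10

A normal to the plane is n = AB × AC = (4, -16, 8).
D lies in the plane iff n · AD = 0.
This gives (8)z + (-80) = 0, so z = 10.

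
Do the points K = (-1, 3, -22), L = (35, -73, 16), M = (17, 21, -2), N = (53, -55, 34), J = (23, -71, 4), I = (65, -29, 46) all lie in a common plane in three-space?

The plane through K, L, M has normal n = KL × KM = (-2204, -36, 2016) and equation n·P = -42256.
Checking the remaining points: n·N = -46288, n·J = -40072, n·I = -49480.
Since n·N = -46288 ≠ -42256, N is off the plane and the points are not all coplanar.

No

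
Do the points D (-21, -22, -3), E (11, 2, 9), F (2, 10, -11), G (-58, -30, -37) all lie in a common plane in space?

No

A normal to the plane through D, E, F is n = DE × DF = (-576, 532, 472).
The plane has equation n·P = -1024. For G: n·G = -16.
-16 ≠ -1024, so G is off the plane.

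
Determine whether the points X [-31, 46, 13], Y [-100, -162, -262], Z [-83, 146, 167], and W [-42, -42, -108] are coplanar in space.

Yes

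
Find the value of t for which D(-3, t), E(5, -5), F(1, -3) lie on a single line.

The three points are collinear iff det[DE; DF] = 0.
This determinant is linear in t: (-4)t + (-4) = 0, so t = -1.

-1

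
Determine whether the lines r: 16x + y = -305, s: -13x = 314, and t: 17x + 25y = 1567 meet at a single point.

Intersecting r and s: solving the 2×2 system gives (x, y) = (-314/13, 1059/13).
Substitute into t: (17)(-314/13) + (25)(1059/13) = 21137/13.
But t requires 1567 ≠ 21137/13, so the three lines have no common point.

No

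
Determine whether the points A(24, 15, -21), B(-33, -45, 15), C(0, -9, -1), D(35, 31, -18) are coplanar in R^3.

With A as base: AB = (-57, -60, 36), AC = (-24, -24, 20), AD = (11, 16, 3).
AC × AD = (-392, 292, -120).
AB · (AC × AD) = 504.
Since 504 ≠ 0, the four points are not coplanar.

No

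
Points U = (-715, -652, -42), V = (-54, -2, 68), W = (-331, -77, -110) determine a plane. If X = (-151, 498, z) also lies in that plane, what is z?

A normal to the plane is n = UV × UW = (-107450, 87188, 130475).
X lies in the plane iff n · UX = 0.
This gives (130475)z + (45144350) = 0, so z = -346.

-346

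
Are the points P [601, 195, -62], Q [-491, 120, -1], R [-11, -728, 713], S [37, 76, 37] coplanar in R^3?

With P as base: PQ = (-1092, -75, 61), PR = (-612, -923, 775), PS = (-564, -119, 99).
PR × PS = (848, -376512, -447744).
PQ · (PR × PS) = 0.
The scalar triple product vanishes, so the four points are coplanar.

Yes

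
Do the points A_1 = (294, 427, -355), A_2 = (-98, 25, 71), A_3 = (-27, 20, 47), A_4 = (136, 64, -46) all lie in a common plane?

The four points are coplanar iff the 3×3 determinant with rows A_1A_2, A_1A_3, A_1A_4 is zero.
Rows: (-392, -402, 426), (-321, -407, 402), (-158, -363, 309).
Expanding along the first row: (-392)(20163) − (-402)(-35673) + (426)(52217) = 0.
Zero determinant ⇒ coplanar.

Yes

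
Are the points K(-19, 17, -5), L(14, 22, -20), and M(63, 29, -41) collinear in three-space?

No

KL = (33, 5, -15), KM = (82, 12, -36).
Comparing components 3 and 1: (-15)(82) − (33)(-36) = -42 ≠ 0, so KL and KM are not parallel and the points are not collinear.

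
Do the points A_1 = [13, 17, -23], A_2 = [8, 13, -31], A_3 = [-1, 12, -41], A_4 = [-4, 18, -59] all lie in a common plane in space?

With A_1 as base: A_1A_2 = (-5, -4, -8), A_1A_3 = (-14, -5, -18), A_1A_4 = (-17, 1, -36).
A_1A_3 × A_1A_4 = (198, -198, -99).
A_1A_2 · (A_1A_3 × A_1A_4) = 594.
Since 594 ≠ 0, the four points are not coplanar.

No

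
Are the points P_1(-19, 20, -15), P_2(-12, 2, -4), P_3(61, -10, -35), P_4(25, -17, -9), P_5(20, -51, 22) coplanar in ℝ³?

The plane through P_1, P_2, P_3 has normal n = P_1P_2 × P_1P_3 = (690, 1020, 1230) and equation n·P = -11160.
Checking the remaining points: n·P_4 = -11160, n·P_5 = -11160.
All equal -11160, so all 5 points lie in one plane.

Yes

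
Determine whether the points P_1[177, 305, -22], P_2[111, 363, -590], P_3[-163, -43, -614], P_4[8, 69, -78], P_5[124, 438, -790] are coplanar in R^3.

The plane through P_1, P_2, P_3 has normal n = P_1P_2 × P_1P_3 = (-232000, 154048, 42688) and equation n·P = 4981504.
Checking the remaining points: n·P_4 = 5443648, n·P_5 = 4981504.
Since n·P_4 = 5443648 ≠ 4981504, P_4 is off the plane and the points are not all coplanar.

No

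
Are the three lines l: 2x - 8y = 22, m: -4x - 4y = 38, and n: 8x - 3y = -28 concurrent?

No

Intersecting l and m: solving the 2×2 system gives (x, y) = (-27/5, -41/10).
Substitute into n: (8)(-27/5) + (-3)(-41/10) = -309/10.
But n requires -28 ≠ -309/10, so the three lines have no common point.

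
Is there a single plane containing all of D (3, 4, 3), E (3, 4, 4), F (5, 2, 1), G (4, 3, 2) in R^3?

With D as base: DE = (0, 0, 1), DF = (2, -2, -2), DG = (1, -1, -1).
DF × DG = (0, 0, 0).
DE · (DF × DG) = 0.
The scalar triple product vanishes, so the four points are coplanar.

Yes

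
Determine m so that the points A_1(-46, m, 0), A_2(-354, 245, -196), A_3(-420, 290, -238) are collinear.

35

Collinearity requires A_1A_2 × A_1A_3 = 0; each component is linear in m.
The x-component gives (42)m + (-1470) = 0, so m = 35.
The remaining components then also vanish.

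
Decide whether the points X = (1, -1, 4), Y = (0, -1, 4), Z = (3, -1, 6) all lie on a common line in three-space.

XY = (-1, 0, 0), XZ = (2, 0, 2).
XY × XZ = (0, 2, 0).
The cross product is nonzero, so the points do not lie on one line.

No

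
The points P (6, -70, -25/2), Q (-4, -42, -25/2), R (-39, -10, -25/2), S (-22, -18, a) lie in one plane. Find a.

-25/2

Coplanarity ⇔ det[PQ; PR; PS] = 0.
Expanding, this is linear in a: (660)a + (8250) = 0.
So a = -25/2.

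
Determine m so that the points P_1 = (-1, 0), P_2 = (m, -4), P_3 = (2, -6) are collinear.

1

Collinearity: (P_2 − P_1) must be parallel to (P_3 − P_1) = (3, -6).
Cross-multiplying the components: (m − (-1))·(-6) = (-4)·(3).
Solving gives m = 1.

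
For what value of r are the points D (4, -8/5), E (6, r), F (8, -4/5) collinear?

-6/5

Collinearity: (E − D) must be parallel to (F − D) = (4, 4/5).
Cross-multiplying the components: (r − (-8/5))·(4) = (2)·(4/5).
Solving gives r = -6/5.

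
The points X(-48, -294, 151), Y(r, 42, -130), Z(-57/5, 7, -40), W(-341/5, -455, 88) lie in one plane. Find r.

-37/5

Normal to plane XZW: n = (-49714, 6164, 938/5); plane equation n·P = 3011918/5.
Requiring n·Y = 3011918/5: (-49714)r + (234500) = 3011918/5.
So r = -37/5.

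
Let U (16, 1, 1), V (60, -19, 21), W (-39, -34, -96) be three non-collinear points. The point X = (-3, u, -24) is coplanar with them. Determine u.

-4

A normal to the plane is n = UV × UW = (2640, 3168, -2640).
X lies in the plane iff n · UX = 0.
This gives (3168)u + (12672) = 0, so u = -4.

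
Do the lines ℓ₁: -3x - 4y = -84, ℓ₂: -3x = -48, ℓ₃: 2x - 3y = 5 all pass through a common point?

Lines aᵢx + bᵢy = cᵢ with pairwise distinct directions are concurrent exactly when det[aᵢ bᵢ cᵢ] = 0.
Here the determinant is 0.
It vanishes, so the lines are concurrent at (16, 9).

Yes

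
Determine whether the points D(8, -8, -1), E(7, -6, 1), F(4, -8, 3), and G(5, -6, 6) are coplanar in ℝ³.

With D as base: DE = (-1, 2, 2), DF = (-4, 0, 4), DG = (-3, 2, 7).
DF × DG = (-8, 16, -8).
DE · (DF × DG) = 24.
Since 24 ≠ 0, the four points are not coplanar.

No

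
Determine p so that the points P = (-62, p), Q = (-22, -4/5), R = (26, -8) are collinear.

26/5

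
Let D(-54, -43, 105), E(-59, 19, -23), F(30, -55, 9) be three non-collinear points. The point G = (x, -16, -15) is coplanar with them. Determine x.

-12

A normal to the plane is n = DE × DF = (-7488, -11232, -5148).
G lies in the plane iff n · DG = 0.
This gives (-7488)x + (-89856) = 0, so x = -12.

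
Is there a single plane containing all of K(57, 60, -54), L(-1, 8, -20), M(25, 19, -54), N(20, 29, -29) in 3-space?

The four points are coplanar iff the 3×3 determinant with rows KL, KM, KN is zero.
Rows: (-58, -52, 34), (-32, -41, 0), (-37, -31, 25).
Expanding along the first row: (-58)(-1025) − (-52)(-800) + (34)(-525) = 0.
Zero determinant ⇒ coplanar.

Yes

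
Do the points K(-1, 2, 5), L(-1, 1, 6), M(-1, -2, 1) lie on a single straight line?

KL = (0, -1, 1), KM = (0, -4, -4).
Comparing components 2 and 3: (-1)(-4) − (1)(-4) = 8 ≠ 0, so KL and KM are not parallel and the points are not collinear.

No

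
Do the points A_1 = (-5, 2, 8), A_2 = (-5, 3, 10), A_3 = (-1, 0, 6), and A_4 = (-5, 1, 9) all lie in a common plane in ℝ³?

With A_1 as base: A_1A_2 = (0, 1, 2), A_1A_3 = (4, -2, -2), A_1A_4 = (0, -1, 1).
A_1A_3 × A_1A_4 = (-4, -4, -4).
A_1A_2 · (A_1A_3 × A_1A_4) = -12.
Since -12 ≠ 0, the four points are not coplanar.

No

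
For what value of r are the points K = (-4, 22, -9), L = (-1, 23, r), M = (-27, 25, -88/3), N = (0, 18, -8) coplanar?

-16/3

The points are coplanar iff KL · (KM × KN) = 0.
Expanding, this is linear in r: (80)r + (1280/3) = 0.
So r = -16/3.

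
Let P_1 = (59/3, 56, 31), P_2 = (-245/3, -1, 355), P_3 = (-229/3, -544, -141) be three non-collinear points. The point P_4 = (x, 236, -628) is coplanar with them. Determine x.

241

Coplanarity requires P_1P_2 · (P_1P_3 × P_1P_4) = 0.
P_1P_2 = (-304/3, -57, 324), P_1P_3 = (-96, -600, -172); the triple product is linear in x with coefficient 204204 and constant term -49213164.
Setting it to zero: x = 241.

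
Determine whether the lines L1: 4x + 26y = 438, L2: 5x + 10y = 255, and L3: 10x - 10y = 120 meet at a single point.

Lines aᵢx + bᵢy = cᵢ with pairwise distinct directions are concurrent exactly when det[aᵢ bᵢ cᵢ] = 0.
Here the determinant is 0.
It vanishes, so the lines are concurrent at (25, 13).

Yes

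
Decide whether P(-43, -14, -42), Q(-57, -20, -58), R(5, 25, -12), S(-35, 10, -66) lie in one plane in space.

No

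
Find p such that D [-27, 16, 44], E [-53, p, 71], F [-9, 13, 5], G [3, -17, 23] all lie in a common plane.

Normal to plane DFG: n = (-1224, -792, -504); plane equation n·P = -1800.
Requiring n·E = -1800: (-792)p + (29088) = -1800.
So p = 39.

39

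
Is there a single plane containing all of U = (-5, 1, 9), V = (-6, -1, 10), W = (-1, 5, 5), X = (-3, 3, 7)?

The four points are coplanar iff the 3×3 determinant with rows UV, UW, UX is zero.
Rows: (-1, -2, 1), (4, 4, -4), (2, 2, -2).
Expanding along the first row: (-1)(0) − (-2)(0) + (1)(0) = 0.
Zero determinant ⇒ coplanar.

Yes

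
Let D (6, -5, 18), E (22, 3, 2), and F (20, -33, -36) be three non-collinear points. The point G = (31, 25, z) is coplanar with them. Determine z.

13

A normal to the plane is n = DE × DF = (-880, 640, -560).
G lies in the plane iff n · DG = 0.
This gives (-560)z + (7280) = 0, so z = 13.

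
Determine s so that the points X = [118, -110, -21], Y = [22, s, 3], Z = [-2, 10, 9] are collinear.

-14

Direction XZ = (-120, 120, 30). From the x-coordinate of Y, the parameter along the line is τ = (22 − 118)/(-120) = 4/5.
Then s = (-110) + 4/5·(120) = -14.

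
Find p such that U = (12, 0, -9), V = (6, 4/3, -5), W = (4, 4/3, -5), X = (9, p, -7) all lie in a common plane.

Normal to plane UVW: n = (0, -8, 8/3); plane equation n·P = -24.
Requiring n·X = -24: (-8)p + (-56/3) = -24.
So p = 2/3.

2/3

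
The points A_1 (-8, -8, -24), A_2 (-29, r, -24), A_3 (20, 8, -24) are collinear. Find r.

-20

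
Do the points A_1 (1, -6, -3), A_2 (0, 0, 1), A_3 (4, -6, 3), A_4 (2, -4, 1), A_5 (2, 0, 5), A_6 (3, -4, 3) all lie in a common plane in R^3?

Yes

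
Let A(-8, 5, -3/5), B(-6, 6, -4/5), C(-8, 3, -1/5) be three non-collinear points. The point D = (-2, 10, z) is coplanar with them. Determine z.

A normal to the plane is n = AB × AC = (0, -4/5, -4).
D lies in the plane iff n · AD = 0.
This gives (-4)z + (-32/5) = 0, so z = -8/5.

-8/5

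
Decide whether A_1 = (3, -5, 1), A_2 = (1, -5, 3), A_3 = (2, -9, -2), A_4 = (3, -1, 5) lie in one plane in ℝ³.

A normal to the plane through A_1, A_2, A_3 is n = A_1A_2 × A_1A_3 = (8, -8, 8).
The plane has equation n·P = 72. For A_4: n·A_4 = 72.
Equal, so A_4 lies in the plane and all four are coplanar.

Yes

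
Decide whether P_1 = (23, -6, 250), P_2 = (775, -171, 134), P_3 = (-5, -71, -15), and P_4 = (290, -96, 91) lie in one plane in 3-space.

No

The four points are coplanar iff the 3×3 determinant with rows P_1P_2, P_1P_3, P_1P_4 is zero.
Rows: (752, -165, -116), (-28, -65, -265), (267, -90, -159).
Expanding along the first row: (752)(-13515) − (-165)(75207) + (-116)(19875) = -59625.
Nonzero ⇒ not coplanar.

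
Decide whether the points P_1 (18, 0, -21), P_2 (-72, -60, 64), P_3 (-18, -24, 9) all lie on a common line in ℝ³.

No

P_1P_2 = (-90, -60, 85), P_1P_3 = (-36, -24, 30).
Comparing components 2 and 3: (-60)(30) − (85)(-24) = 240 ≠ 0, so P_1P_2 and P_1P_3 are not parallel and the points are not collinear.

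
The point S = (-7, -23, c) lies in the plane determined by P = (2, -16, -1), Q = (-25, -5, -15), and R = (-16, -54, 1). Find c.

-3

A normal to the plane is n = PQ × PR = (-510, 306, 1224).
S lies in the plane iff n · PS = 0.
This gives (1224)c + (3672) = 0, so c = -3.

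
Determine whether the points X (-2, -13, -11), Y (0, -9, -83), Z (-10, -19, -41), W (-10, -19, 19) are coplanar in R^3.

No

With X as base: XY = (2, 4, -72), XZ = (-8, -6, -30), XW = (-8, -6, 30).
XZ × XW = (-360, 480, 0).
XY · (XZ × XW) = 1200.
Since 1200 ≠ 0, the four points are not coplanar.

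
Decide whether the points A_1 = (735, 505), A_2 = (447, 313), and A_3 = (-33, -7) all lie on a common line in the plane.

A_1A_2 = (-288, -192), A_1A_3 = (-768, -512).
Checking proportionality: A_1A_3 = 8/3·A_1A_2, so the vectors are parallel and the points are collinear.

Yes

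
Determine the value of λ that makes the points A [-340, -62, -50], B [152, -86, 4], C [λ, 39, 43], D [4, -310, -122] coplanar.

-1

Normal to plane ABD: n = (15120, 54000, -113760); plane equation n·P = -2800800.
Requiring n·C = -2800800: (15120)λ + (-2785680) = -2800800.
So λ = -1.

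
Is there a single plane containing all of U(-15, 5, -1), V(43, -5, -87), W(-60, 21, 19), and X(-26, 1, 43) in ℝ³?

No

A normal to the plane through U, V, W is n = UV × UW = (1176, 2710, 478).
The plane has equation n·P = -4568. For X: n·X = -7312.
-7312 ≠ -4568, so X is off the plane.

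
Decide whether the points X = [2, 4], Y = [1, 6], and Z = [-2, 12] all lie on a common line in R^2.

XY = (-1, 2), XZ = (-4, 8).
Twice the signed area of △XYZ is (-1)(8) − (2)(-4) = 0.
The triangle is degenerate (zero area), so the points are collinear.

Yes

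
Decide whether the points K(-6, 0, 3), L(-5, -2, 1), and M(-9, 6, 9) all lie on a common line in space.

Yes

KL = (1, -2, -2), KM = (-3, 6, 6).
Each component of KM is -3 times the corresponding component of KL, so KM = -3·KL and the points are collinear.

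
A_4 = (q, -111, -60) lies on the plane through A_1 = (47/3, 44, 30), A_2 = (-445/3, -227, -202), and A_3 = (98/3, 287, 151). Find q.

Coplanarity requires A_1A_2 · (A_1A_3 × A_1A_4) = 0.
A_1A_2 = (-164, -271, -232), A_1A_3 = (17, 243, 121); the triple product is linear in q with coefficient 23585 and constant term 1014155/3.
Setting it to zero: q = -43/3.

-43/3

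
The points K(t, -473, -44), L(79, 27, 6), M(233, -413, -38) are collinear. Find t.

254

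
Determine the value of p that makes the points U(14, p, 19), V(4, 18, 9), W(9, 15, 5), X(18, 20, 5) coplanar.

38

Coplanarity ⇔ det[UV; UW; UX] = 0.
Expanding, this is linear in p: (36)p + (-1368) = 0.
So p = 38.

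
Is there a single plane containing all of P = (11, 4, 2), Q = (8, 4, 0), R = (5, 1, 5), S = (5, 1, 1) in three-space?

No

With P as base: PQ = (-3, 0, -2), PR = (-6, -3, 3), PS = (-6, -3, -1).
PR × PS = (12, -24, 0).
PQ · (PR × PS) = -36.
Since -36 ≠ 0, the four points are not coplanar.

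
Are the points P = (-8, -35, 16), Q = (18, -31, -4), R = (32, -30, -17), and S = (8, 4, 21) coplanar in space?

With P as base: PQ = (26, 4, -20), PR = (40, 5, -33), PS = (16, 39, 5).
PR × PS = (1312, -728, 1480).
PQ · (PR × PS) = 1600.
Since 1600 ≠ 0, the four points are not coplanar.

No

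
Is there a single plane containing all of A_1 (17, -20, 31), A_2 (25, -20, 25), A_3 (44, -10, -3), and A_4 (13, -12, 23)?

Yes

A normal to the plane through A_1, A_2, A_3 is n = A_1A_2 × A_1A_3 = (60, 110, 80).
The plane has equation n·P = 1300. For A_4: n·A_4 = 1300.
Equal, so A_4 lies in the plane and all four are coplanar.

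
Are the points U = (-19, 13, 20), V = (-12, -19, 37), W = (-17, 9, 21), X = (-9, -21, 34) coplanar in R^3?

No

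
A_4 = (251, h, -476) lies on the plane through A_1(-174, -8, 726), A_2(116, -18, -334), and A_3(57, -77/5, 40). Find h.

-107/5

Coplanarity requires A_1A_2 · (A_1A_3 × A_1A_4) = 0.
A_1A_2 = (290, -10, -1060), A_1A_3 = (231, -37/5, -686); the triple product is linear in h with coefficient -45920 and constant term -982688.
Setting it to zero: h = -107/5.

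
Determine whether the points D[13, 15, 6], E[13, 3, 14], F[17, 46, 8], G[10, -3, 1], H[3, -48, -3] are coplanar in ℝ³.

No

The plane through D, E, F has normal n = DE × DF = (-272, 32, 48) and equation n·P = -2768.
Checking the remaining points: n·G = -2768, n·H = -2496.
Since n·H = -2496 ≠ -2768, H is off the plane and the points are not all coplanar.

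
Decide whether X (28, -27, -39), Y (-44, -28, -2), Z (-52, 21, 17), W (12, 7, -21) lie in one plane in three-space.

No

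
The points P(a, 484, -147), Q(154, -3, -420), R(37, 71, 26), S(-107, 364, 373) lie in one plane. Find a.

Coplanarity ⇔ det[PQ; PR; PS] = 0.
Expanding, this is linear in a: (105000)a + (1785000) = 0.
So a = -17.

-17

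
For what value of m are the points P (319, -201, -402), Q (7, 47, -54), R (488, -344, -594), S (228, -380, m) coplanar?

-402

Coplanarity ⇔ det[PQ; PR; PS] = 0.
Expanding, this is linear in m: (2704)m + (1087008) = 0.
So m = -402.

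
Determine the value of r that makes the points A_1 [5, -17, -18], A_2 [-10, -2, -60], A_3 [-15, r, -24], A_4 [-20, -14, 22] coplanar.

-7

The points are coplanar iff A_1A_2 · (A_1A_3 × A_1A_4) = 0.
Expanding, this is linear in r: (-1650)r + (-11550) = 0.
So r = -7.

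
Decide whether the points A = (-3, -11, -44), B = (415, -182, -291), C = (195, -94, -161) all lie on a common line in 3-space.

AB = (418, -171, -247), AC = (198, -83, -117).
Comparing components 2 and 3: (-171)(-117) − (-247)(-83) = -494 ≠ 0, so AB and AC are not parallel and the points are not collinear.

No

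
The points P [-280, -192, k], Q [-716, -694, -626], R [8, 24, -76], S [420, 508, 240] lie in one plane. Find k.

The points are coplanar iff PQ · (PR × PS) = 0.
Expanding, this is linear in k: (-54600)k + (-15943200) = 0.
So k = -292.

-292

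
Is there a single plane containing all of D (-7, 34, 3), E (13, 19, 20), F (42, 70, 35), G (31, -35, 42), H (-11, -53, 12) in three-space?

The plane through D, E, F has normal n = DE × DF = (-1092, 193, 1455) and equation n·P = 18571.
Checking the remaining points: n·G = 20503, n·H = 19243.
Since n·G = 20503 ≠ 18571, G is off the plane and the points are not all coplanar.

No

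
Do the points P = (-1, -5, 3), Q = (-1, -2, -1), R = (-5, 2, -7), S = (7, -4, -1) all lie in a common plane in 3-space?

No

A normal to the plane through P, Q, R is n = PQ × PR = (-2, 16, 12).
The plane has equation n·X = -42. For S: n·S = -90.
-90 ≠ -42, so S is off the plane.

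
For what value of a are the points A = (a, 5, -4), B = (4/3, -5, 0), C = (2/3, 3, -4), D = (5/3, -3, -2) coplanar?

0

Coplanarity ⇔ det[AB; AC; AD] = 0.
Expanding, this is linear in a: (8)a + (0) = 0.
So a = 0.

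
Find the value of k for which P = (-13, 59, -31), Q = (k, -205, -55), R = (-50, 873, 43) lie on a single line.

-1

Direction PR = (-37, 814, 74). From the y-coordinate of Q, the parameter along the line is τ = (-205 − 59)/814 = -12/37.
Then k = (-13) + (-12/37)·(-37) = -1.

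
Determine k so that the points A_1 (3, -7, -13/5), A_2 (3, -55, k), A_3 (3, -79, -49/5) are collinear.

-37/5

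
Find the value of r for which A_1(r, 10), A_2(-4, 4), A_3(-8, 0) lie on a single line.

Collinearity: (A_1 − A_2) must be parallel to (A_3 − A_2) = (-4, -4).
Cross-multiplying the components: (r − (-4))·(-4) = (6)·(-4).
Solving gives r = 2.

2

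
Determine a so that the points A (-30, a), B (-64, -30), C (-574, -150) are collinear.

Collinearity: (A − B) must be parallel to (C − B) = (-510, -120).
Cross-multiplying the components: (a − (-30))·(-510) = (34)·(-120).
Solving gives a = -22.

-22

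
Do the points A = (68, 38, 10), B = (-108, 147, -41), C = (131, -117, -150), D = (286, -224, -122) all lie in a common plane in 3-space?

Yes

With A as base: AB = (-176, 109, -51), AC = (63, -155, -160), AD = (218, -262, -132).
AC × AD = (-21460, -26564, 17284).
AB · (AC × AD) = 0.
The scalar triple product vanishes, so the four points are coplanar.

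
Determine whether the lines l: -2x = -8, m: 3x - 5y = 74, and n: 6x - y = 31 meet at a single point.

No

Intersecting l and m: solving the 2×2 system gives (x, y) = (4, -62/5).
Substitute into n: (6)(4) + (-1)(-62/5) = 182/5.
But n requires 31 ≠ 182/5, so the three lines have no common point.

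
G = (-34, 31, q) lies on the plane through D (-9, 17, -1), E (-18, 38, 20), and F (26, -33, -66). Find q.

Coplanarity requires DE · (DF × DG) = 0.
DE = (-9, 21, 21), DF = (35, -50, -65); the triple product is linear in q with coefficient -285 and constant term 9690.
Setting it to zero: q = 34.

34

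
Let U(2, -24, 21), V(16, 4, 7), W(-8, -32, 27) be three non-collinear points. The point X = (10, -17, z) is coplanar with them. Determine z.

16

The plane through U, V, W has equation 56x + 56y + 168z = 2296.
Substituting X: (168)z + (-392) = 2296, so z = 16.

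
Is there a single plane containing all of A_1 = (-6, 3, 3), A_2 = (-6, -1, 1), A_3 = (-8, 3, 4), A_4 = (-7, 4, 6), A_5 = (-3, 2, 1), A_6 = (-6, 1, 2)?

No

The plane through A_1, A_2, A_3 has normal n = A_1A_2 × A_1A_3 = (-4, 4, -8) and equation n·P = 12.
Checking the remaining points: n·A_4 = -4, n·A_5 = 12, n·A_6 = 12.
Since n·A_4 = -4 ≠ 12, A_4 is off the plane and the points are not all coplanar.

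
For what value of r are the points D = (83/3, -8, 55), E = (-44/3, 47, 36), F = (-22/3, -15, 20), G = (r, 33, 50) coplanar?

6

Normal to plane DEF: n = (-2058, -2450/3, 6664/3); plane equation n·P = 215306/3.
Requiring n·G = 215306/3: (-2058)r + (252350/3) = 215306/3.
So r = 6.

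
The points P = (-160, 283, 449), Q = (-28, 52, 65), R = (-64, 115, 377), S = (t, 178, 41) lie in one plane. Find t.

-100

Normal to plane PQR: n = (-47880, -27360, 0); plane equation n·X = -82080.
Requiring n·S = -82080: (-47880)t + (-4870080) = -82080.
So t = -100.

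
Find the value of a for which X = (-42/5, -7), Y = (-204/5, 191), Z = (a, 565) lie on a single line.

-102

The three points are collinear iff det[XY; XZ] = 0.
This determinant is linear in a: (-198)a + (-20196) = 0, so a = -102.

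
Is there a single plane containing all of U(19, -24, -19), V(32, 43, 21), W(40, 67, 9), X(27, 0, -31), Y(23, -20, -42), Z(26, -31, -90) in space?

The plane through U, V, W has normal n = UV × UW = (-1764, 476, -224) and equation n·P = -40684.
Checking the remaining points: n·X = -40684, n·Y = -40684, n·Z = -40460.
Since n·Z = -40460 ≠ -40684, Z is off the plane and the points are not all coplanar.

No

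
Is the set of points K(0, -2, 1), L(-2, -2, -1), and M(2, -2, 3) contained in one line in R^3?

Yes

KL = (-2, 0, -2), KM = (2, 0, 2).
Each component of KM is -1 times the corresponding component of KL, so KM = -1·KL and the points are collinear.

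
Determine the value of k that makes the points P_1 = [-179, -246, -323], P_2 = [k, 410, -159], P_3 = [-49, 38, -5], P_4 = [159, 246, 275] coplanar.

-1245

Normal to plane P_1P_3P_4: n = (13376, 29744, -32032); plane equation n·P = 635008.
Requiring n·P_2 = 635008: (13376)k + (17288128) = 635008.
So k = -1245.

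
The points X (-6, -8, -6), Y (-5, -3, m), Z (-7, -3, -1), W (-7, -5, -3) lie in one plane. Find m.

Coplanarity ⇔ det[XY; XZ; XW] = 0.
Expanding, this is linear in m: (2)m + (2) = 0.
So m = -1.

-1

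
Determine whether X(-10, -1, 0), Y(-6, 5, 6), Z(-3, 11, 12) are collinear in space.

No

XY = (4, 6, 6), XZ = (7, 12, 12).
Comparing components 3 and 1: (6)(7) − (4)(12) = -6 ≠ 0, so XY and XZ are not parallel and the points are not collinear.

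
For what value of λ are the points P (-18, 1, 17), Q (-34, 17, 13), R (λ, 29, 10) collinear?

Collinearity requires PQ × PR = 0; each component is linear in λ.
The y-component gives (-4)λ + (-184) = 0, so λ = -46.
The remaining components then also vanish.

-46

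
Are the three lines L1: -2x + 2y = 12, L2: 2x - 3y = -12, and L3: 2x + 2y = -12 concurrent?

The three lines meet at one point iff the augmented coefficient matrix [aᵢ bᵢ cᵢ] has rank < 3, i.e. its determinant vanishes.
Here the determinant is 0.
It vanishes, so the lines are concurrent at (-6, 0).

Yes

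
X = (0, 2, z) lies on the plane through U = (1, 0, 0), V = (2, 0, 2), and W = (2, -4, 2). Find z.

A normal to the plane is n = UV × UW = (8, 0, -4).
X lies in the plane iff n · UX = 0.
This gives (-4)z + (-8) = 0, so z = -2.

-2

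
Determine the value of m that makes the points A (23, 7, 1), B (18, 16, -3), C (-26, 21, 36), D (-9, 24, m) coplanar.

The points are coplanar iff AB · (AC × AD) = 0.
Expanding, this is linear in m: (371)m + (-5936) = 0.
So m = 16.

16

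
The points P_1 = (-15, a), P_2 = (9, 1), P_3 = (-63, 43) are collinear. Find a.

15

The three points are collinear iff det[P_1P_2; P_1P_3] = 0.
This determinant is linear in a: (-72)a + (1080) = 0, so a = 15.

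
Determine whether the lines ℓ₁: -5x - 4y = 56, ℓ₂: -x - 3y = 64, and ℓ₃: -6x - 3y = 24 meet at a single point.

Yes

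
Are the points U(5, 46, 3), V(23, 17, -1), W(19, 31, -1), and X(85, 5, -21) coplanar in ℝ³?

No

The four points are coplanar iff the 3×3 determinant with rows UV, UW, UX is zero.
Rows: (18, -29, -4), (14, -15, -4), (80, -41, -24).
Expanding along the first row: (18)(196) − (-29)(-16) + (-4)(626) = 560.
Nonzero ⇒ not coplanar.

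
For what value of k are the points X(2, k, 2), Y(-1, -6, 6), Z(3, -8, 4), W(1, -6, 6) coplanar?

The points are coplanar iff XY · (XZ × XW) = 0.
Expanding, this is linear in k: (4)k + (40) = 0.
So k = -10.

-10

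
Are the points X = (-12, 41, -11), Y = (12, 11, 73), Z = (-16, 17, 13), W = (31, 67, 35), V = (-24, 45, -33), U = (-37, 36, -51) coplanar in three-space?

No

The plane through X, Y, Z has normal n = XY × XZ = (1296, -912, -696) and equation n·P = -45288.
Checking the remaining points: n·W = -45288, n·V = -49176, n·U = -45288.
Since n·V = -49176 ≠ -45288, V is off the plane and the points are not all coplanar.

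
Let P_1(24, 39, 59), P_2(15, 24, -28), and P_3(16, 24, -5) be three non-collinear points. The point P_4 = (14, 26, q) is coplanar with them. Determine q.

-67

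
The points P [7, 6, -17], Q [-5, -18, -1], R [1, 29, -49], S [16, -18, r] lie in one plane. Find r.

19

Coplanarity ⇔ det[PQ; PR; PS] = 0.
Expanding, this is linear in r: (-420)r + (7980) = 0.
So r = 19.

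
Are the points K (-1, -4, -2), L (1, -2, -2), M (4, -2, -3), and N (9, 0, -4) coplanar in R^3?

Yes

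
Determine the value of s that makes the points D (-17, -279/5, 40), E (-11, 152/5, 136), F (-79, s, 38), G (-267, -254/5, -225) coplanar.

34/5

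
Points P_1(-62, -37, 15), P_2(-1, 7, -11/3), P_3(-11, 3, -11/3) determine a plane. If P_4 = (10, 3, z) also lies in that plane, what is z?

13/3

Coplanarity requires P_1P_2 · (P_1P_3 × P_1P_4) = 0.
P_1P_2 = (61, 44, -56/3), P_1P_3 = (51, 40, -56/3); the triple product is linear in z with coefficient 196 and constant term -2548/3.
Setting it to zero: z = 13/3.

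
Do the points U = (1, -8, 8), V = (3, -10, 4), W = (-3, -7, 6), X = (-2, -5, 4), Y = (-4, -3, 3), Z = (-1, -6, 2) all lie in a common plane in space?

No

The plane through U, V, W has normal n = UV × UW = (8, 20, -6) and equation n·P = -200.
Checking the remaining points: n·X = -140, n·Y = -110, n·Z = -140.
Since n·X = -140 ≠ -200, X is off the plane and the points are not all coplanar.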